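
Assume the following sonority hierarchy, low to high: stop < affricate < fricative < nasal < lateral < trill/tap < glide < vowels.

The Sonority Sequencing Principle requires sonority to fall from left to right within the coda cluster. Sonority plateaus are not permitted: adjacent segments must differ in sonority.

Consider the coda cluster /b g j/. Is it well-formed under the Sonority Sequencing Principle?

/b/: stop = 1.
/g/: stop = 1.
/j/: glide = 7.
The profile is 1-1-7. Between /b/ (1) and /g/ (1) sonority does not fall, so the cluster violates the SSP.

no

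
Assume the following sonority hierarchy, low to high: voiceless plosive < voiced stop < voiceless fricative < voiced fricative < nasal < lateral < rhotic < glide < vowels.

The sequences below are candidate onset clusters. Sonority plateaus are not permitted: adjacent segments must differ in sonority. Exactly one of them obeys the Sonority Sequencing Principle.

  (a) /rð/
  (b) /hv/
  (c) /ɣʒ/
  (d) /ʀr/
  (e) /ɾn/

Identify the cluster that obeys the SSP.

b

(a) 7-4 → violates
(b) 3-4 → obeys
(c) 4-4 → violates
(d) 7-7 → violates
(e) 7-5 → violates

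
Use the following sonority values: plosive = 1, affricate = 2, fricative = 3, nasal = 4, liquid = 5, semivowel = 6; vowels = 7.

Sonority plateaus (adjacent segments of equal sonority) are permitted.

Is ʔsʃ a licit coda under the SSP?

/ʔ/: plosive = 1.
/s/: fricative = 3.
/ʃ/: fricative = 3.
The profile is 1-3-3. Between /ʔ/ (1) and /s/ (3) sonority does not fall, so the cluster violates the SSP.

no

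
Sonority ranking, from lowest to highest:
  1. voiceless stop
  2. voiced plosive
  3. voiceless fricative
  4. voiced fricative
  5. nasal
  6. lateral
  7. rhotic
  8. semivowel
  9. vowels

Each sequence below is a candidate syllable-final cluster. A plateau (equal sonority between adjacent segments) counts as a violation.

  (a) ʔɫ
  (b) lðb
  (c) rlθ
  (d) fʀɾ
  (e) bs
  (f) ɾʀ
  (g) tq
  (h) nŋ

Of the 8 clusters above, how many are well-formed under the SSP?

2

(a) 1-6 → violates
(b) 6-4-2 → obeys
(c) 7-6-3 → obeys
(d) 3-7-7 → violates
(e) 2-3 → violates
(f) 7-7 → violates
(g) 1-1 → violates
(h) 5-5 → violates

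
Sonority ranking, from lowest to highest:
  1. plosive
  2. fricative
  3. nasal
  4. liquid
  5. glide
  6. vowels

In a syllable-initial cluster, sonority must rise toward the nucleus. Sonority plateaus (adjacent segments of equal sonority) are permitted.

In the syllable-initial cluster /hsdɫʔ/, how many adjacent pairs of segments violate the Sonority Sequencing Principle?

2

/h/ — fricative, sonority 2.
/s/ — fricative, sonority 2.
/d/ — plosive, sonority 1.
/ɫ/ — liquid, sonority 4.
/ʔ/ — plosive, sonority 1.
/h/→/s/: 2→2 (plateau, allowed) — ok.
/s/→/d/: 2→1 (does not rise) — violation.
/d/→/ɫ/: 1→4 (rises) — ok.
/ɫ/→/ʔ/: 4→1 (does not rise) — violation.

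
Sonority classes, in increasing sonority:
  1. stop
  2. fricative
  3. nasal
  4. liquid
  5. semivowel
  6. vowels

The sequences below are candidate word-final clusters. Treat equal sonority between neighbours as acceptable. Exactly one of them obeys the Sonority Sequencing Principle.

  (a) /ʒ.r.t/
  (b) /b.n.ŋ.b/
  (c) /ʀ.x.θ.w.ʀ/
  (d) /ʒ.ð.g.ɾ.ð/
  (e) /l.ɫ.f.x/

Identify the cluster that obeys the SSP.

e

(a) 2-4-1 → violates
(b) 1-3-3-1 → violates
(c) 4-2-2-5-4 → violates
(d) 2-2-1-4-2 → violates
(e) 4-4-2-2 → obeys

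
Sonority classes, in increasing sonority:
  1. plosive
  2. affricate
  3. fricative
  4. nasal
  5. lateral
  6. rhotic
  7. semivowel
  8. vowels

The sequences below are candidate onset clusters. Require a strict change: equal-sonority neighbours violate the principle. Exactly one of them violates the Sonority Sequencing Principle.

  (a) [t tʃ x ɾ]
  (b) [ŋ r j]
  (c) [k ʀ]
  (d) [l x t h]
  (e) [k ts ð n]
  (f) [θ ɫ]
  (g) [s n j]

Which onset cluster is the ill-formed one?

(a) [t tʃ x ɾ]: profile 1-2-3-6 — obeys.
(b) [ŋ r j]: profile 4-6-7 — obeys.
(c) [k ʀ]: profile 1-6 — obeys.
(d) [l x t h]: profile 5-3-1-3 — violates.
(e) [k ts ð n]: profile 1-2-3-4 — obeys.
(f) [θ ɫ]: profile 3-5 — obeys.
(g) [s n j]: profile 3-4-7 — obeys.

d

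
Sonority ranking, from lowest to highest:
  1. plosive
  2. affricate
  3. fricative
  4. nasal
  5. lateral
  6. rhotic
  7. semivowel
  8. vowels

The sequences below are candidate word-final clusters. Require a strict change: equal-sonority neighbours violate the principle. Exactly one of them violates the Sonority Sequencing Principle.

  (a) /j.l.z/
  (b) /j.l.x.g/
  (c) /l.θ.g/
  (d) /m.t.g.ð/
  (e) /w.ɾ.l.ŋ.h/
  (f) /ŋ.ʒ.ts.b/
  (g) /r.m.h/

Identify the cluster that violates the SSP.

(a) 7-5-3 → obeys
(b) 7-5-3-1 → obeys
(c) 5-3-1 → obeys
(d) 4-1-1-3 → violates
(e) 7-6-5-4-3 → obeys
(f) 4-3-2-1 → obeys
(g) 6-4-3 → obeys

d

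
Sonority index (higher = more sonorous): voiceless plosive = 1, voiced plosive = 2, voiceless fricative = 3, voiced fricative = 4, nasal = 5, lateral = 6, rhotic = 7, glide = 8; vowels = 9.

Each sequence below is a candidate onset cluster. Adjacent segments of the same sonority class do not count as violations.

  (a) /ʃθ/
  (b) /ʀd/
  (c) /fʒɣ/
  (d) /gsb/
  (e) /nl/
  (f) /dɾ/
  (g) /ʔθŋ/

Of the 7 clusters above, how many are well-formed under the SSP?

5

(a) sonority 3-3: well-formed.
(b) sonority 7-2: ill-formed.
(c) sonority 3-4-4: well-formed.
(d) sonority 2-3-2: ill-formed.
(e) sonority 5-6: well-formed.
(f) sonority 2-7: well-formed.
(g) sonority 1-3-5: well-formed.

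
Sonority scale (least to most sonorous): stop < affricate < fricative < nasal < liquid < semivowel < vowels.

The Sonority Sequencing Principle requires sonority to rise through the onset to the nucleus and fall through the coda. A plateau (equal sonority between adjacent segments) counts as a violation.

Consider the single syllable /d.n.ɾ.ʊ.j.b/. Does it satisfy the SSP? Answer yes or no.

Onset: /d/ is a stop (sonority 1), /n/ is a nasal (sonority 4), /ɾ/ is a liquid (sonority 5); then the nucleus /ʊ/ (sonority 7).
Onset profile 1-4-5-7 — rises to the nucleus.
Coda: /j/ is a semivowel (sonority 6), /b/ is a stop (sonority 1).
Coda profile 7-6-1 — falls from the nucleus.

yes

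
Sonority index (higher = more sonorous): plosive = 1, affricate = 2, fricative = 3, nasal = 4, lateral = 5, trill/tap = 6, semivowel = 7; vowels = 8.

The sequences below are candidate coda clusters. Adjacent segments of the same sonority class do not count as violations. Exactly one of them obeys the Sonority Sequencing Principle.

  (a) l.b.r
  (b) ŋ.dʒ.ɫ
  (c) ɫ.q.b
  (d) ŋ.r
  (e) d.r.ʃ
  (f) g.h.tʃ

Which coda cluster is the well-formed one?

c

(a) 5-1-6 → violates
(b) 4-2-5 → violates
(c) 5-1-1 → obeys
(d) 4-6 → violates
(e) 1-6-3 → violates
(f) 1-3-2 → violates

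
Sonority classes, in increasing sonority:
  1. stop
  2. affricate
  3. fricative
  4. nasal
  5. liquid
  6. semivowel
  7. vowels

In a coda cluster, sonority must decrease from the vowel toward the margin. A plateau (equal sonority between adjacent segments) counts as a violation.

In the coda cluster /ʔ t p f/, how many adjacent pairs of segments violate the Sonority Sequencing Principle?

3

/ʔ/ — stop, sonority 1.
/t/ — stop, sonority 1.
/p/ — stop, sonority 1.
/f/ — fricative, sonority 3.
/ʔ/→/t/: 1→1 (plateau) — violation.
/t/→/p/: 1→1 (plateau) — violation.
/p/→/f/: 1→3 (does not fall) — violation.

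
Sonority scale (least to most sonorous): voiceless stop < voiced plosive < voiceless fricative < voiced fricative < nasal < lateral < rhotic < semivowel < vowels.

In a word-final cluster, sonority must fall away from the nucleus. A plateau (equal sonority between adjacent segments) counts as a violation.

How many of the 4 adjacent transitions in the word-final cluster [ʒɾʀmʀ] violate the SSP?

3

/ʒ/ — voiced fricative, sonority 4.
/ɾ/ — rhotic, sonority 7.
/ʀ/ — rhotic, sonority 7.
/m/ — nasal, sonority 5.
/ʀ/ — rhotic, sonority 7.
/ʒ/→/ɾ/: 4→7 (does not fall) — violation.
/ɾ/→/ʀ/: 7→7 (plateau) — violation.
/ʀ/→/m/: 7→5 (falls) — ok.
/m/→/ʀ/: 5→7 (does not fall) — violation.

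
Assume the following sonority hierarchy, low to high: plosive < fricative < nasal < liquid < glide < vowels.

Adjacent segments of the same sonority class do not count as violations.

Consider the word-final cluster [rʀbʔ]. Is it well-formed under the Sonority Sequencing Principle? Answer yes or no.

/r/: liquid = 4.
/ʀ/: liquid = 4.
/b/: plosive = 1.
/ʔ/: plosive = 1.
The profile 4-4-1-1 is non-increasing (plateaus allowed), so the word-final cluster satisfies the SSP.

yes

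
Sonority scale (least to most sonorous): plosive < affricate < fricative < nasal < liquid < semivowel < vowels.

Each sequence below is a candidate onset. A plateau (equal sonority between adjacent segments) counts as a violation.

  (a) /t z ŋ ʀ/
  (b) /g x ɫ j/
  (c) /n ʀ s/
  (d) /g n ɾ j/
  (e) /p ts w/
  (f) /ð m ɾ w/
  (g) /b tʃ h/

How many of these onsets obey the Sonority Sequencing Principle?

(a) 1-3-4-5 → obeys
(b) 1-3-5-6 → obeys
(c) 4-5-3 → violates
(d) 1-4-5-6 → obeys
(e) 1-2-6 → obeys
(f) 3-4-5-6 → obeys
(g) 1-2-3 → obeys

6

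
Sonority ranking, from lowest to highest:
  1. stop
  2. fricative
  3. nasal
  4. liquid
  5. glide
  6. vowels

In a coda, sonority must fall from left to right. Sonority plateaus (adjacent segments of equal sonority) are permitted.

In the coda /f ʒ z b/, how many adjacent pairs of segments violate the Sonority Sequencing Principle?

/f/ — fricative, sonority 2.
/ʒ/ — fricative, sonority 2.
/z/ — fricative, sonority 2.
/b/ — stop, sonority 1.
/f/→/ʒ/: 2→2 (plateau, allowed) — ok.
/ʒ/→/z/: 2→2 (plateau, allowed) — ok.
/z/→/b/: 2→1 (falls) — ok.

0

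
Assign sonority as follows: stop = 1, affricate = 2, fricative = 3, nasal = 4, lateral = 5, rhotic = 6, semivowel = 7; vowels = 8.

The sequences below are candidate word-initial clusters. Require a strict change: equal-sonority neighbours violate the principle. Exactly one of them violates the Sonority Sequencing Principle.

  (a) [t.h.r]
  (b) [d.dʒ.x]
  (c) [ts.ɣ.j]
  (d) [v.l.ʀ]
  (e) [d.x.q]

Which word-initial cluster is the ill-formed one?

(a) 1-3-6 → obeys
(b) 1-2-3 → obeys
(c) 2-3-7 → obeys
(d) 3-5-6 → obeys
(e) 1-3-1 → violates

e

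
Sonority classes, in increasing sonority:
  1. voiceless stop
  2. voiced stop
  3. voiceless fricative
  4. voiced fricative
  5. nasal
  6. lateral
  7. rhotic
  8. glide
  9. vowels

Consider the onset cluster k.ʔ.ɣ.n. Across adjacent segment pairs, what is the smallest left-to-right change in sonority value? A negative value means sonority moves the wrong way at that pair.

0

/k/ — voiceless stop, sonority 1.
/ʔ/ — voiceless stop, sonority 1.
/ɣ/ — voiced fricative, sonority 4.
/n/ — nasal, sonority 5.
/k/→/ʔ/: change +0.
/ʔ/→/ɣ/: change +3.
/ɣ/→/n/: change +1.
Minimum = 0.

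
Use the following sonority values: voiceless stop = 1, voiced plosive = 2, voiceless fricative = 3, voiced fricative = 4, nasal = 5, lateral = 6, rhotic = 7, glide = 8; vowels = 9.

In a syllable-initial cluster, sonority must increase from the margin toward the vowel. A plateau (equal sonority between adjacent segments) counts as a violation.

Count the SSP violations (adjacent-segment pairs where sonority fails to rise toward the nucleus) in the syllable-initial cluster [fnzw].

/f/ is a voiceless fricative (sonority 3).
/n/ is a nasal (sonority 5).
/z/ is a voiced fricative (sonority 4).
/w/ is a glide (sonority 8).
/f/→/n/: 3→5 (rises) — ok.
/n/→/z/: 5→4 (does not rise) — violation.
/z/→/w/: 4→8 (rises) — ok.

1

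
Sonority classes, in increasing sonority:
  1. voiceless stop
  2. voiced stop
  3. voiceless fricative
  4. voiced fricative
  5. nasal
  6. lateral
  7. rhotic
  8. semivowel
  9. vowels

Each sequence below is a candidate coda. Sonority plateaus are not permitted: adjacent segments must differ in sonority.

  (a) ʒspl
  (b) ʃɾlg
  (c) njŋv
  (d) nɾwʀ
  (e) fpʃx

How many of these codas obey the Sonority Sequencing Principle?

0

(a) 4-3-1-6 → violates
(b) 3-7-6-2 → violates
(c) 5-8-5-4 → violates
(d) 5-7-8-7 → violates
(e) 3-1-3-3 → violates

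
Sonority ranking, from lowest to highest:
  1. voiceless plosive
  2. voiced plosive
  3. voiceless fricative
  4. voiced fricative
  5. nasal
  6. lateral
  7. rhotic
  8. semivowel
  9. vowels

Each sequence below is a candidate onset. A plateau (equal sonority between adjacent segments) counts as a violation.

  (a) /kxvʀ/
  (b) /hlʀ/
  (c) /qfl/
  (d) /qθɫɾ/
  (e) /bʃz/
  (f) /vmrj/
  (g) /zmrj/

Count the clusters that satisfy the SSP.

(a) /kxvʀ/: profile 1-3-4-7 — obeys.
(b) /hlʀ/: profile 3-6-7 — obeys.
(c) /qfl/: profile 1-3-6 — obeys.
(d) /qθɫɾ/: profile 1-3-6-7 — obeys.
(e) /bʃz/: profile 2-3-4 — obeys.
(f) /vmrj/: profile 4-5-7-8 — obeys.
(g) /zmrj/: profile 4-5-7-8 — obeys.

7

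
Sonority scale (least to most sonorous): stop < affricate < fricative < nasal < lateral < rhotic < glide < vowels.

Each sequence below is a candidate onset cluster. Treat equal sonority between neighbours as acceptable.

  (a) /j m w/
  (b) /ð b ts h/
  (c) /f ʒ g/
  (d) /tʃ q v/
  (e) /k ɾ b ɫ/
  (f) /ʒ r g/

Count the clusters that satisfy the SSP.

0

(a) /j m w/: profile 7-4-7 — violates.
(b) /ð b ts h/: profile 3-1-2-3 — violates.
(c) /f ʒ g/: profile 3-3-1 — violates.
(d) /tʃ q v/: profile 2-1-3 — violates.
(e) /k ɾ b ɫ/: profile 1-6-1-5 — violates.
(f) /ʒ r g/: profile 3-6-1 — violates.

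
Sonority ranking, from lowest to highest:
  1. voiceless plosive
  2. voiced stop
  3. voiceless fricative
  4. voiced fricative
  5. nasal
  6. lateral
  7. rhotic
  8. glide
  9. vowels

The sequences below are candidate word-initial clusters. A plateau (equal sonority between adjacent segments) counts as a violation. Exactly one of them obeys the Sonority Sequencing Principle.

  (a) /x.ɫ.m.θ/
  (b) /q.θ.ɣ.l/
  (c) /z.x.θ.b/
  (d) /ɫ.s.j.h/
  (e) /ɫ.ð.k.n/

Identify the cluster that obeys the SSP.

(a) 3-6-5-3 → violates
(b) 1-3-4-6 → obeys
(c) 4-3-3-2 → violates
(d) 6-3-8-3 → violates
(e) 6-4-1-5 → violates

b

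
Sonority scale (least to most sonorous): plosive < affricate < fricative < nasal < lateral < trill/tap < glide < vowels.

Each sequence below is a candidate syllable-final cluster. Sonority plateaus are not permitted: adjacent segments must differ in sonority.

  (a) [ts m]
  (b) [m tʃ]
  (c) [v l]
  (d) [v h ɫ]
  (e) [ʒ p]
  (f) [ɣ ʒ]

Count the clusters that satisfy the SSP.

(a) 2-4 → violates
(b) 4-2 → obeys
(c) 3-5 → violates
(d) 3-3-5 → violates
(e) 3-1 → obeys
(f) 3-3 → violates

2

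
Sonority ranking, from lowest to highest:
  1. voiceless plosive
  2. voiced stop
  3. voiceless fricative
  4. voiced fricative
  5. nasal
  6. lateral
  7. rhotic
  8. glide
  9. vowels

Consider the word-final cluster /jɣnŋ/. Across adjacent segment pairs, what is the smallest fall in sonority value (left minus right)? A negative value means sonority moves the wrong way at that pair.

/j/ — glide, sonority 8.
/ɣ/ — voiced fricative, sonority 4.
/n/ — nasal, sonority 5.
/ŋ/ — nasal, sonority 5.
/j/→/ɣ/: change +4.
/ɣ/→/n/: change -1.
/n/→/ŋ/: change +0.
Minimum = -1.

-1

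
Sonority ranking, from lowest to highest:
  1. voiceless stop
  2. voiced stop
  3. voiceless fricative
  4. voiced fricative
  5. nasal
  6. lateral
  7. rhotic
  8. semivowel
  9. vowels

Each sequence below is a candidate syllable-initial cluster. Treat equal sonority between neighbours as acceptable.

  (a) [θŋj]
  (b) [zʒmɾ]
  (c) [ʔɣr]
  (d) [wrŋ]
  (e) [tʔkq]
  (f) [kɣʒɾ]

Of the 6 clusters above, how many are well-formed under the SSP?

(a) [θŋj]: profile 3-5-8 — obeys.
(b) [zʒmɾ]: profile 4-4-5-7 — obeys.
(c) [ʔɣr]: profile 1-4-7 — obeys.
(d) [wrŋ]: profile 8-7-5 — violates.
(e) [tʔkq]: profile 1-1-1-1 — obeys.
(f) [kɣʒɾ]: profile 1-4-4-7 — obeys.

5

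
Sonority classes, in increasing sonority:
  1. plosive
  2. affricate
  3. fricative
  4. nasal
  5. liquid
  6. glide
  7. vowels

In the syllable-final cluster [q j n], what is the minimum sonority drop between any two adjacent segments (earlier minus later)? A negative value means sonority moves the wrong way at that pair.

/q/ — plosive, sonority 1.
/j/ — glide, sonority 6.
/n/ — nasal, sonority 4.
/q/→/j/: change -5.
/j/→/n/: change +2.
Minimum = -5.

-5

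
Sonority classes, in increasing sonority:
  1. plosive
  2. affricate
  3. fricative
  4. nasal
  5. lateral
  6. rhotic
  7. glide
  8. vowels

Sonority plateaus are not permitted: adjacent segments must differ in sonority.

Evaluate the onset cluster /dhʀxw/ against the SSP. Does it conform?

/d/: plosive = 1.
/h/: fricative = 3.
/ʀ/: rhotic = 6.
/x/: fricative = 3.
/w/: glide = 7.
The profile is 1-3-6-3-7. Between /ʀ/ (6) and /x/ (3) sonority does not rise, so the cluster violates the SSP.

no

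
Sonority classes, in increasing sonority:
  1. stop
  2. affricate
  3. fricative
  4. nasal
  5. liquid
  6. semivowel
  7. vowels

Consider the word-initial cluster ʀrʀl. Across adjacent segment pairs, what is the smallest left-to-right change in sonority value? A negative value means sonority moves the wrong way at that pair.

0

/ʀ/: liquid = 5.
/r/: liquid = 5.
/ʀ/: liquid = 5.
/l/: liquid = 5.
/ʀ/→/r/: change +0.
/r/→/ʀ/: change +0.
/ʀ/→/l/: change +0.
Minimum = 0.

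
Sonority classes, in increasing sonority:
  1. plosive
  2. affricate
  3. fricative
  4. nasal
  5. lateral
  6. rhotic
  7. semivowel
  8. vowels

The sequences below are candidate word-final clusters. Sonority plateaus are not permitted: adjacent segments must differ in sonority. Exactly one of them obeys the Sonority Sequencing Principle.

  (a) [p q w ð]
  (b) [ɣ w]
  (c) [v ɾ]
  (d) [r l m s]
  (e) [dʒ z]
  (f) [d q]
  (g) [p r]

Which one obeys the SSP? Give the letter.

d

(a) [p q w ð]: profile 1-1-7-3 — violates.
(b) [ɣ w]: profile 3-7 — violates.
(c) [v ɾ]: profile 3-6 — violates.
(d) [r l m s]: profile 6-5-4-3 — obeys.
(e) [dʒ z]: profile 2-3 — violates.
(f) [d q]: profile 1-1 — violates.
(g) [p r]: profile 1-6 — violates.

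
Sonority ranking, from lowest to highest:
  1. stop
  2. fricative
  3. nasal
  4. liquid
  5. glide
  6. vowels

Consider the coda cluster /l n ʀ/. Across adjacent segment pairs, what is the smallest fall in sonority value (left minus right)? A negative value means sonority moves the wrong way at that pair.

/l/: liquid = 4.
/n/: nasal = 3.
/ʀ/: liquid = 4.
/l/→/n/: change +1.
/n/→/ʀ/: change -1.
Minimum = -1.

-1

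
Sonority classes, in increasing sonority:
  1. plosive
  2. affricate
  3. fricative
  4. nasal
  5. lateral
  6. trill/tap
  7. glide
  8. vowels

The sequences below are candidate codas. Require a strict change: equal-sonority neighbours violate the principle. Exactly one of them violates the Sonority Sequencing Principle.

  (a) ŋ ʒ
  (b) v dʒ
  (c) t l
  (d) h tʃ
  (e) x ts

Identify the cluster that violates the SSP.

c

(a) ŋ ʒ: profile 4-3 — obeys.
(b) v dʒ: profile 3-2 — obeys.
(c) t l: profile 1-5 — violates.
(d) h tʃ: profile 3-2 — obeys.
(e) x ts: profile 3-2 — obeys.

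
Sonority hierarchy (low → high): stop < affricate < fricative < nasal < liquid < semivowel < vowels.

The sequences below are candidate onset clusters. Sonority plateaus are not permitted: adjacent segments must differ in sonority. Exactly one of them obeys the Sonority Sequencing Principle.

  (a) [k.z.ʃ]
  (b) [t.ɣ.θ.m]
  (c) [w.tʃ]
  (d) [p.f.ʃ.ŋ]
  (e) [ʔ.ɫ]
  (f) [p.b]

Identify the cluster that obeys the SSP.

e

(a) 1-3-3 → violates
(b) 1-3-3-4 → violates
(c) 6-2 → violates
(d) 1-3-3-4 → violates
(e) 1-5 → obeys
(f) 1-1 → violates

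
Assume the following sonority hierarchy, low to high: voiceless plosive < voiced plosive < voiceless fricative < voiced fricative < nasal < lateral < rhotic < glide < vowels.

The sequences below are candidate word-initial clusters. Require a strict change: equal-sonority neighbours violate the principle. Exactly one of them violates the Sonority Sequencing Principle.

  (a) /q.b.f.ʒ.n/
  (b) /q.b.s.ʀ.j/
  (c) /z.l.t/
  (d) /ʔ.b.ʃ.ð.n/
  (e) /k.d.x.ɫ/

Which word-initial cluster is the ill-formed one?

(a) 1-2-3-4-5 → obeys
(b) 1-2-3-7-8 → obeys
(c) 4-6-1 → violates
(d) 1-2-3-4-5 → obeys
(e) 1-2-3-6 → obeys

c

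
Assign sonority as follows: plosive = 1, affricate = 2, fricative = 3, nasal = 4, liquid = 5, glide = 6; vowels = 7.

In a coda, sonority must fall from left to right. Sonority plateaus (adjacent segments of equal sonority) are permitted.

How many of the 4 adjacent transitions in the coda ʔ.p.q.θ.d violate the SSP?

1

/ʔ/: plosive = 1.
/p/: plosive = 1.
/q/: plosive = 1.
/θ/: fricative = 3.
/d/: plosive = 1.
/ʔ/→/p/: 1→1 (plateau, allowed) — ok.
/p/→/q/: 1→1 (plateau, allowed) — ok.
/q/→/θ/: 1→3 (does not fall) — violation.
/θ/→/d/: 3→1 (falls) — ok.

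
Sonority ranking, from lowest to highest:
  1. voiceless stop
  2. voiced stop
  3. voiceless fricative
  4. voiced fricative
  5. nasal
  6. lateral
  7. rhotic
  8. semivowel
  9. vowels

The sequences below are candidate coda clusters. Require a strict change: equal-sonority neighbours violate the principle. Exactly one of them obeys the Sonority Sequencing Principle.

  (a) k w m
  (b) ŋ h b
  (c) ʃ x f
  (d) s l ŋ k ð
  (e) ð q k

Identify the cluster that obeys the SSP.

b

(a) 1-8-5 → violates
(b) 5-3-2 → obeys
(c) 3-3-3 → violates
(d) 3-6-5-1-4 → violates
(e) 4-1-1 → violates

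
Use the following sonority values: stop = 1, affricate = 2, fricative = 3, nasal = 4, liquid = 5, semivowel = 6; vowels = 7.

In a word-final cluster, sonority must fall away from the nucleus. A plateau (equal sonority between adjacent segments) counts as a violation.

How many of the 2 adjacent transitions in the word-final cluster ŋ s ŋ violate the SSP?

1

/ŋ/: nasal = 4.
/s/: fricative = 3.
/ŋ/: nasal = 4.
/ŋ/→/s/: 4→3 (falls) — ok.
/s/→/ŋ/: 3→4 (does not fall) — violation.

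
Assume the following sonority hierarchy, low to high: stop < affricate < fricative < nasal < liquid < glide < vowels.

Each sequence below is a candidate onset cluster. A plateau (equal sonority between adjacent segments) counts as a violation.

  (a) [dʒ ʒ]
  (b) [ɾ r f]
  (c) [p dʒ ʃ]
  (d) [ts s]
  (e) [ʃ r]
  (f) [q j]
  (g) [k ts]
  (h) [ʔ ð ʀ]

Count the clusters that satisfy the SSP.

(a) sonority 2-3: well-formed.
(b) sonority 5-5-3: ill-formed.
(c) sonority 1-2-3: well-formed.
(d) sonority 2-3: well-formed.
(e) sonority 3-5: well-formed.
(f) sonority 1-6: well-formed.
(g) sonority 1-2: well-formed.
(h) sonority 1-3-5: well-formed.

7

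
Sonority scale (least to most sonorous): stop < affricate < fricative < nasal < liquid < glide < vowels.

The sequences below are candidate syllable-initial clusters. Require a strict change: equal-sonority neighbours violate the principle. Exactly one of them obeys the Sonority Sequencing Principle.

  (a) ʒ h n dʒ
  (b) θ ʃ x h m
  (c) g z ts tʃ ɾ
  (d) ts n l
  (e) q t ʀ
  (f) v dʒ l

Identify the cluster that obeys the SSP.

(a) sonority 3-3-4-2: ill-formed.
(b) sonority 3-3-3-3-4: ill-formed.
(c) sonority 1-3-2-2-5: ill-formed.
(d) sonority 2-4-5: well-formed.
(e) sonority 1-1-5: ill-formed.
(f) sonority 3-2-5: ill-formed.

d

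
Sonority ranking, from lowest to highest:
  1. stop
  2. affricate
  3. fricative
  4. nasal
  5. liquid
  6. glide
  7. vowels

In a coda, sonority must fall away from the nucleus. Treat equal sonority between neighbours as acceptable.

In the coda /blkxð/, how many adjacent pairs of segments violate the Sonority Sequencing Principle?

2

/b/: stop = 1.
/l/: liquid = 5.
/k/: stop = 1.
/x/: fricative = 3.
/ð/: fricative = 3.
/b/→/l/: 1→5 (does not fall) — violation.
/l/→/k/: 5→1 (falls) — ok.
/k/→/x/: 1→3 (does not fall) — violation.
/x/→/ð/: 3→3 (plateau, allowed) — ok.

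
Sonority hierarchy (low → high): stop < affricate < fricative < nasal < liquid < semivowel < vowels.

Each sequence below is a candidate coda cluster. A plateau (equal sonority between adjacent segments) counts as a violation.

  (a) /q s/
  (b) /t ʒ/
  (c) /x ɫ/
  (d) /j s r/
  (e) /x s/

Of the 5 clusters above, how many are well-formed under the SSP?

0

(a) /q s/: profile 1-3 — violates.
(b) /t ʒ/: profile 1-3 — violates.
(c) /x ɫ/: profile 3-5 — violates.
(d) /j s r/: profile 6-3-5 — violates.
(e) /x s/: profile 3-3 — violates.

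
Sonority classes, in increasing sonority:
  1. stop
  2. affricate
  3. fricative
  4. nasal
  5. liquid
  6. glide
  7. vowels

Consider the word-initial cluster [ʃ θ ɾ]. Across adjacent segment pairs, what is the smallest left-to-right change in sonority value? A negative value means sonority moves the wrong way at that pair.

0

/ʃ/ is a fricative (sonority 3).
/θ/ is a fricative (sonority 3).
/ɾ/ is a liquid (sonority 5).
/ʃ/→/θ/: change +0.
/θ/→/ɾ/: change +2.
Minimum = 0.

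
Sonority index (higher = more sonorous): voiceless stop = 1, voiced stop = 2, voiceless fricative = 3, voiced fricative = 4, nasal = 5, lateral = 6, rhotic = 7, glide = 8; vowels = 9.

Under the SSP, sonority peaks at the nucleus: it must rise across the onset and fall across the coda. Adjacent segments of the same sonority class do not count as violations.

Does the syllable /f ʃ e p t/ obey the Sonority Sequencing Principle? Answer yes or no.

yes

Onset: /f/ is a voiceless fricative (sonority 3), /ʃ/ is a voiceless fricative (sonority 3); then the nucleus /e/ (sonority 9).
Onset profile 3-3-9 — rises to the nucleus.
Coda: /p/ is a voiceless stop (sonority 1), /t/ is a voiceless stop (sonority 1).
Coda profile 9-1-1 — falls from the nucleus.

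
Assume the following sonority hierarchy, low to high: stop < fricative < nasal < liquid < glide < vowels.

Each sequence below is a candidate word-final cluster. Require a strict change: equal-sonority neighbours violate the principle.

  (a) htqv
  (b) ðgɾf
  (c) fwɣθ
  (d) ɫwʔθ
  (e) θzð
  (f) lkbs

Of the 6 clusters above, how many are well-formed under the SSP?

(a) sonority 2-1-1-2: ill-formed.
(b) sonority 2-1-4-2: ill-formed.
(c) sonority 2-5-2-2: ill-formed.
(d) sonority 4-5-1-2: ill-formed.
(e) sonority 2-2-2: ill-formed.
(f) sonority 4-1-1-2: ill-formed.

0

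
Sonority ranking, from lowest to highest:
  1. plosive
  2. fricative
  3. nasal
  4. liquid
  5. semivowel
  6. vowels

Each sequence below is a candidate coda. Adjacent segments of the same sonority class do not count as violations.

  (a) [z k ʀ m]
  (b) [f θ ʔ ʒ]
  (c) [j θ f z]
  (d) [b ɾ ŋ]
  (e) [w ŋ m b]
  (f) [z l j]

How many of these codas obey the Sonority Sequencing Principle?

(a) 2-1-4-3 → violates
(b) 2-2-1-2 → violates
(c) 5-2-2-2 → obeys
(d) 1-4-3 → violates
(e) 5-3-3-1 → obeys
(f) 2-4-5 → violates

2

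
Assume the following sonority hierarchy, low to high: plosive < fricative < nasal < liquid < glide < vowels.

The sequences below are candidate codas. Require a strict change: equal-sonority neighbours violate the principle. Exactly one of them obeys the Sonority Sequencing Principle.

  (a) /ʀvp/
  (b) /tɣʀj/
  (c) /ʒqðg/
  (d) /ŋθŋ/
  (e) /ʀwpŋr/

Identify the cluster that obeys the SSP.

a

(a) 4-2-1 → obeys
(b) 1-2-4-5 → violates
(c) 2-1-2-1 → violates
(d) 3-2-3 → violates
(e) 4-5-1-3-4 → violates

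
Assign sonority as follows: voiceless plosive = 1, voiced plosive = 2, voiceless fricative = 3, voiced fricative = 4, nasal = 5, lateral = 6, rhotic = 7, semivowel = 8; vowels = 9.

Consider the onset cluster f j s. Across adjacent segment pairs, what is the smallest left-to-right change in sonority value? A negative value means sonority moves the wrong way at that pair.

-5

/f/: voiceless fricative = 3.
/j/: semivowel = 8.
/s/: voiceless fricative = 3.
/f/→/j/: change +5.
/j/→/s/: change -5.
Minimum = -5.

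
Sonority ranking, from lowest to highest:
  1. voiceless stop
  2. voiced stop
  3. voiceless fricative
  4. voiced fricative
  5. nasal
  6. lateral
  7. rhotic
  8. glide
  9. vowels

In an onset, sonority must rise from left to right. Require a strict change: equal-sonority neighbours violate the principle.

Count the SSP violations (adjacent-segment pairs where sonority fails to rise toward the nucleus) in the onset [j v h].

/j/: glide = 8.
/v/: voiced fricative = 4.
/h/: voiceless fricative = 3.
/j/→/v/: 8→4 (does not rise) — violation.
/v/→/h/: 4→3 (does not rise) — violation.

2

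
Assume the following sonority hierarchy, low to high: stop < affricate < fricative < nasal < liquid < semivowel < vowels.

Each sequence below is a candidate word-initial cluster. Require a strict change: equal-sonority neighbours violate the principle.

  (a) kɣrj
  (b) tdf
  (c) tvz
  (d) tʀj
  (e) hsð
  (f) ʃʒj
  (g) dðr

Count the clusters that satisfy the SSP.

(a) kɣrj: profile 1-3-5-6 — obeys.
(b) tdf: profile 1-1-3 — violates.
(c) tvz: profile 1-3-3 — violates.
(d) tʀj: profile 1-5-6 — obeys.
(e) hsð: profile 3-3-3 — violates.
(f) ʃʒj: profile 3-3-6 — violates.
(g) dðr: profile 1-3-5 — obeys.

3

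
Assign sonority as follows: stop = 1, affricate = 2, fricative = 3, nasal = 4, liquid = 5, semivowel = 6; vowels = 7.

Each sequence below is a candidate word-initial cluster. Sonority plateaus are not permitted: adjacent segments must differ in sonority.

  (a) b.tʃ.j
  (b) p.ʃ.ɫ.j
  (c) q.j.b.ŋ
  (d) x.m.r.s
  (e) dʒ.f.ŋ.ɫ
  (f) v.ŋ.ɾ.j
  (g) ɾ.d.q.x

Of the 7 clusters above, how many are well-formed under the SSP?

4

(a) sonority 1-2-6: well-formed.
(b) sonority 1-3-5-6: well-formed.
(c) sonority 1-6-1-4: ill-formed.
(d) sonority 3-4-5-3: ill-formed.
(e) sonority 2-3-4-5: well-formed.
(f) sonority 3-4-5-6: well-formed.
(g) sonority 5-1-1-3: ill-formed.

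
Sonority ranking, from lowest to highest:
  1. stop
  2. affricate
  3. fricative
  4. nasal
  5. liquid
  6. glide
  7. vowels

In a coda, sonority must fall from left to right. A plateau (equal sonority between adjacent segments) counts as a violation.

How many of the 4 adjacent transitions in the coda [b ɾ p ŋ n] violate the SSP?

3

/b/: stop = 1.
/ɾ/: liquid = 5.
/p/: stop = 1.
/ŋ/: nasal = 4.
/n/: nasal = 4.
/b/→/ɾ/: 1→5 (does not fall) — violation.
/ɾ/→/p/: 5→1 (falls) — ok.
/p/→/ŋ/: 1→4 (does not fall) — violation.
/ŋ/→/n/: 4→4 (plateau) — violation.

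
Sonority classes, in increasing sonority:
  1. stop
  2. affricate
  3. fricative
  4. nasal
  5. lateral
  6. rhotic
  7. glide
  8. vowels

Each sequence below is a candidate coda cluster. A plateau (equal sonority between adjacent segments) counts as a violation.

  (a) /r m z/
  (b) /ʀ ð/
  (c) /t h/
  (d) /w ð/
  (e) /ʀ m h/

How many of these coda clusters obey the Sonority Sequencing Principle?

(a) sonority 6-4-3: well-formed.
(b) sonority 6-3: well-formed.
(c) sonority 1-3: ill-formed.
(d) sonority 7-3: well-formed.
(e) sonority 6-4-3: well-formed.

4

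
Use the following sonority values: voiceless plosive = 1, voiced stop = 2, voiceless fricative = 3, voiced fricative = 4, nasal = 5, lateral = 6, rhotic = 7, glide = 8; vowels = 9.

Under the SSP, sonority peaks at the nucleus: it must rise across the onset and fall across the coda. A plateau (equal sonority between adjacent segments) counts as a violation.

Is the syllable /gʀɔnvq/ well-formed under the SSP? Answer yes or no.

Onset: /g/ is a voiced stop (sonority 2), /ʀ/ is a rhotic (sonority 7); then the nucleus /ɔ/ (sonority 9).
Onset profile 2-7-9 — rises to the nucleus.
Coda: /n/ is a nasal (sonority 5), /v/ is a voiced fricative (sonority 4), /q/ is a voiceless plosive (sonority 1).
Coda profile 9-5-4-1 — falls from the nucleus.

yes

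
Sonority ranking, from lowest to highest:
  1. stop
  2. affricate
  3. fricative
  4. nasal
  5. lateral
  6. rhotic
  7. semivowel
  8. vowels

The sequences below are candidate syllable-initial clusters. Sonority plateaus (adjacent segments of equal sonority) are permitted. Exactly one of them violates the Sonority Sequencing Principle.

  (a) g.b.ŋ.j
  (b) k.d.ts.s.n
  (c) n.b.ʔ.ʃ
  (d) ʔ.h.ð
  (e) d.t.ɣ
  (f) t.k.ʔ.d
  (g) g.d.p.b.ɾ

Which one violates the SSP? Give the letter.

c

(a) 1-1-4-7 → obeys
(b) 1-1-2-3-4 → obeys
(c) 4-1-1-3 → violates
(d) 1-3-3 → obeys
(e) 1-1-3 → obeys
(f) 1-1-1-1 → obeys
(g) 1-1-1-1-6 → obeys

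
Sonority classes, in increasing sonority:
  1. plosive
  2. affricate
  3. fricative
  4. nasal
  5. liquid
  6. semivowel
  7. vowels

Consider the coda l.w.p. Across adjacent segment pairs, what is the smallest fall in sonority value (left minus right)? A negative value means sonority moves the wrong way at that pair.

/l/: liquid = 5.
/w/: semivowel = 6.
/p/: plosive = 1.
/l/→/w/: change -1.
/w/→/p/: change +5.
Minimum = -1.

-1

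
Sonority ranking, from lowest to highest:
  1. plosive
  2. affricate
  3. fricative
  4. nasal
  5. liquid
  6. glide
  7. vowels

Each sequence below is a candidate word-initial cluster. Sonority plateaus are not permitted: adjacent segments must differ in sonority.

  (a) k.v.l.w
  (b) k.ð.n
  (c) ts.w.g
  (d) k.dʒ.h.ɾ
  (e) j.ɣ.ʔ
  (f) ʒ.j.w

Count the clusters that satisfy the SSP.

(a) sonority 1-3-5-6: well-formed.
(b) sonority 1-3-4: well-formed.
(c) sonority 2-6-1: ill-formed.
(d) sonority 1-2-3-5: well-formed.
(e) sonority 6-3-1: ill-formed.
(f) sonority 3-6-6: ill-formed.

3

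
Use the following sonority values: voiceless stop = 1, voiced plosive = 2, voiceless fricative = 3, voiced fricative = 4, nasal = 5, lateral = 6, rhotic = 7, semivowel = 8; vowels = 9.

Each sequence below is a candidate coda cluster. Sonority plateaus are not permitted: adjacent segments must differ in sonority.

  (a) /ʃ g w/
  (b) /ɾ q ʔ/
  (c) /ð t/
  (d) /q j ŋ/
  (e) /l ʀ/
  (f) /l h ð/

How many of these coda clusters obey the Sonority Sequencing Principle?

(a) 3-2-8 → violates
(b) 7-1-1 → violates
(c) 4-1 → obeys
(d) 1-8-5 → violates
(e) 6-7 → violates
(f) 6-3-4 → violates

1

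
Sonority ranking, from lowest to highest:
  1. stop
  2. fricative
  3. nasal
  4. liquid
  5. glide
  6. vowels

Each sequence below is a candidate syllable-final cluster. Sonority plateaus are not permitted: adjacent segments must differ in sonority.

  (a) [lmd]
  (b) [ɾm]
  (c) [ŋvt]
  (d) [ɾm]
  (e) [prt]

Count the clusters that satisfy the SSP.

(a) sonority 4-3-1: well-formed.
(b) sonority 4-3: well-formed.
(c) sonority 3-2-1: well-formed.
(d) sonority 4-3: well-formed.
(e) sonority 1-4-1: ill-formed.

4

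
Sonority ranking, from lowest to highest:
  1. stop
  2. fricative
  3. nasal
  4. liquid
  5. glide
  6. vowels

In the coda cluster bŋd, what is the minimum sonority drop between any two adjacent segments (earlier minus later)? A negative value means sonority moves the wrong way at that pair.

/b/ — stop, sonority 1.
/ŋ/ — nasal, sonority 3.
/d/ — stop, sonority 1.
/b/→/ŋ/: change -2.
/ŋ/→/d/: change +2.
Minimum = -2.

-2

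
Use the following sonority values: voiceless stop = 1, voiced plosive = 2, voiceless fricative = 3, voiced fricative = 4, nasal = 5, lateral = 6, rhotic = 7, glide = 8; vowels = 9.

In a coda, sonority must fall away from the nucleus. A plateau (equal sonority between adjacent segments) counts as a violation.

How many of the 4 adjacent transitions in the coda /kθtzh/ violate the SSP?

/k/ — voiceless stop, sonority 1.
/θ/ — voiceless fricative, sonority 3.
/t/ — voiceless stop, sonority 1.
/z/ — voiced fricative, sonority 4.
/h/ — voiceless fricative, sonority 3.
/k/→/θ/: 1→3 (does not fall) — violation.
/θ/→/t/: 3→1 (falls) — ok.
/t/→/z/: 1→4 (does not fall) — violation.
/z/→/h/: 4→3 (falls) — ok.

2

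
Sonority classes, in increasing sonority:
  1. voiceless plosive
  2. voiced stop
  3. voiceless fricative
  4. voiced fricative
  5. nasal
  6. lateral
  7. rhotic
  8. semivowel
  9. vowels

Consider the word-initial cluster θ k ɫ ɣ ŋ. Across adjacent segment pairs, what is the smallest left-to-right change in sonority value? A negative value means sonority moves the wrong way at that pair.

/θ/ is a voiceless fricative (sonority 3).
/k/ is a voiceless plosive (sonority 1).
/ɫ/ is a lateral (sonority 6).
/ɣ/ is a voiced fricative (sonority 4).
/ŋ/ is a nasal (sonority 5).
/θ/→/k/: change -2.
/k/→/ɫ/: change +5.
/ɫ/→/ɣ/: change -2.
/ɣ/→/ŋ/: change +1.
Minimum = -2.

-2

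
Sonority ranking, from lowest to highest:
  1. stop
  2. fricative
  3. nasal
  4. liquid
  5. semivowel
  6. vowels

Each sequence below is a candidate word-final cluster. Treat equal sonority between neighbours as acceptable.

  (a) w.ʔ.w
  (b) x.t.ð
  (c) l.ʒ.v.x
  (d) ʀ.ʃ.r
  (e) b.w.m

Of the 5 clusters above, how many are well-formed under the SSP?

1

(a) 5-1-5 → violates
(b) 2-1-2 → violates
(c) 4-2-2-2 → obeys
(d) 4-2-4 → violates
(e) 1-5-3 → violates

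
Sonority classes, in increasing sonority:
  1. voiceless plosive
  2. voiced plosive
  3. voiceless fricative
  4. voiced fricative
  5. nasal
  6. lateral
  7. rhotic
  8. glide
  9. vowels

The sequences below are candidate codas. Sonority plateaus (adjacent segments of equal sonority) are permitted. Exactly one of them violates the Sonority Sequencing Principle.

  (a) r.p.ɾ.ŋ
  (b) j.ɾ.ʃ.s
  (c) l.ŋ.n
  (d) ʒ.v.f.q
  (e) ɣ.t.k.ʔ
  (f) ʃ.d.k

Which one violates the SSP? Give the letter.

(a) sonority 7-1-7-5: ill-formed.
(b) sonority 8-7-3-3: well-formed.
(c) sonority 6-5-5: well-formed.
(d) sonority 4-4-3-1: well-formed.
(e) sonority 4-1-1-1: well-formed.
(f) sonority 3-2-1: well-formed.

a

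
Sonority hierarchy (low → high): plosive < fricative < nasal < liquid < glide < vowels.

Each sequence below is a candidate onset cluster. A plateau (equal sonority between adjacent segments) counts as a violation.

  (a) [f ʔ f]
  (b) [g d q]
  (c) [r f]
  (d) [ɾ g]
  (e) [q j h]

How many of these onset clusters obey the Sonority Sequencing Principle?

(a) [f ʔ f]: profile 2-1-2 — violates.
(b) [g d q]: profile 1-1-1 — violates.
(c) [r f]: profile 4-2 — violates.
(d) [ɾ g]: profile 4-1 — violates.
(e) [q j h]: profile 1-5-2 — violates.

0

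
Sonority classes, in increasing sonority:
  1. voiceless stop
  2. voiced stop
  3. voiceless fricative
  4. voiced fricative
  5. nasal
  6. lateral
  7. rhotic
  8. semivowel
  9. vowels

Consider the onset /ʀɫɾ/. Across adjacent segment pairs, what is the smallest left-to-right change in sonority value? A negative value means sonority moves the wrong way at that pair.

-1

/ʀ/: rhotic = 7.
/ɫ/: lateral = 6.
/ɾ/: rhotic = 7.
/ʀ/→/ɫ/: change -1.
/ɫ/→/ɾ/: change +1.
Minimum = -1.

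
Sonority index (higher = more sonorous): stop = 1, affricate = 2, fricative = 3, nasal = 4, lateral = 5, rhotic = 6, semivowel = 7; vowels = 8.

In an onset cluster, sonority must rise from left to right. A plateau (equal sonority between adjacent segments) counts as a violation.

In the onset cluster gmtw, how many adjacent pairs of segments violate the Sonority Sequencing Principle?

1

/g/ is a stop (sonority 1).
/m/ is a nasal (sonority 4).
/t/ is a stop (sonority 1).
/w/ is a semivowel (sonority 7).
/g/→/m/: 1→4 (rises) — ok.
/m/→/t/: 4→1 (does not rise) — violation.
/t/→/w/: 1→7 (rises) — ok.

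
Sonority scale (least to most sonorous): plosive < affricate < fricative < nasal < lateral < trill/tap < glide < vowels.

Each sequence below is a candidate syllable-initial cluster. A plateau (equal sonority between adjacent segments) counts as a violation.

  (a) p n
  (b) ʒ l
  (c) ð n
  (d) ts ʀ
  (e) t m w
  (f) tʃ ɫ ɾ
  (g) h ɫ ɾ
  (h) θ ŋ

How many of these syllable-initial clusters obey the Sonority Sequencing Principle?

8

(a) 1-4 → obeys
(b) 3-5 → obeys
(c) 3-4 → obeys
(d) 2-6 → obeys
(e) 1-4-7 → obeys
(f) 2-5-6 → obeys
(g) 3-5-6 → obeys
(h) 3-4 → obeys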